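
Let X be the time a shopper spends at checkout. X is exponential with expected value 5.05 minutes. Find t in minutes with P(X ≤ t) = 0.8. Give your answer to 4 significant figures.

The rate is λ = 1/5.05 = 0.19802 per minute.
Set 1 − e^(−λt) = 0.8, so t = −ln(0.2)/λ = 1.6094/0.19802 ≈ 8.12766 minutes.

8.128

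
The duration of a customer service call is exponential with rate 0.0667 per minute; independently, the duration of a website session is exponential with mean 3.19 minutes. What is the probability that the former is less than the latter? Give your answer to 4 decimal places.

λ_1 = 0.0667, λ_2 = 1/3.19 = 0.31348.
For independent exponentials, P(the former < the latter) = λ_1/(λ_1+λ_2) = 0.0667/0.38018 ≈ 0.1754.

0.1754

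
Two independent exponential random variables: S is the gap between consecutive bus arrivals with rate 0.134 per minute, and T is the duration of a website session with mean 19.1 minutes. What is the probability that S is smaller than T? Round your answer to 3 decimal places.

λ_1 = 0.134, λ_2 = 1/19.1 = 0.052356.
For independent exponentials, P(S < T) = λ_1/(λ_1+λ_2) = 0.134/0.186356 ≈ 0.719.

0.719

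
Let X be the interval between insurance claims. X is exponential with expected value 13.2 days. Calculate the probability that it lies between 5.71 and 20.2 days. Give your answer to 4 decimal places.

The rate is λ = 1/13.2 = 0.0757576 per day.
P(5.71 < X < 20.2) = e^(−λ·5.71) − e^(−λ·20.2) = 0.64884 − 0.21647 ≈ 0.4324.

0.4324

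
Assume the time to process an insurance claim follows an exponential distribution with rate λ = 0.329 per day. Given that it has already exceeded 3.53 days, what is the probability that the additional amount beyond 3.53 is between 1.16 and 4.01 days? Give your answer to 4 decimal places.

0.4154

Memoryless: the residual past 3.53 is again Exp(λ).
P(1.16 < residual < 4.01) = e^(−λ·1.16) − e^(−λ·4.01) = 0.68274 − 0.26733 ≈ 0.4154.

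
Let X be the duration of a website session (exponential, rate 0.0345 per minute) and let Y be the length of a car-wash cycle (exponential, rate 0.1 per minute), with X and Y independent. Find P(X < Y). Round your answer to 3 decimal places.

0.257

λ_1 = 0.0345, λ_2 = 0.1.
For independent exponentials, P(X < Y) = λ_1/(λ_1+λ_2) = 0.0345/0.1345 ≈ 0.257.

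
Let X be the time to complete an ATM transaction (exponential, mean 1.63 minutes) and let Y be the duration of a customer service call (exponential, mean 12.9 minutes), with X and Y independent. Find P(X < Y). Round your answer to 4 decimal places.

λ_1 = 1/1.63 = 0.613497, λ_2 = 1/12.9 = 0.0775194.
For independent exponentials, P(X < Y) = λ_1/(λ_1+λ_2) = 0.613497/0.691016 ≈ 0.8878.

0.8878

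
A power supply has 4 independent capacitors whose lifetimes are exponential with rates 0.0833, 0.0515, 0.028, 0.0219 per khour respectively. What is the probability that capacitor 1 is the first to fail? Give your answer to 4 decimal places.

The time to first failure is exponential with rate Σλ = 0.0833 + 0.0515 + 0.028 + 0.0219 = 0.1847.
P(capacitor 1 first) = λ_1/Σλ = 0.0833/0.1847 ≈ 0.4510.

0.4510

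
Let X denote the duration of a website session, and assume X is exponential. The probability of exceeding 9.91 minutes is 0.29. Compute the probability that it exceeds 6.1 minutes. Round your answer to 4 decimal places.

0.4668

e^(−λ·9.91) = 0.29 ⇒ λ = −ln(0.29)/9.91 = 0.124912.
P(X > 6.1) = e^(−0.124912·6.1) = e^(−0.76196) ≈ 0.4668.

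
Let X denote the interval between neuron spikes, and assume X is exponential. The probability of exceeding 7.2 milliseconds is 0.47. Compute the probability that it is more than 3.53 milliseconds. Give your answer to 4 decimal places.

e^(−λ·7.2) = 0.47 ⇒ λ = −ln(0.47)/7.2 = 0.104864.
P(X > 3.53) = e^(−0.104864·3.53) = e^(−0.37017) ≈ 0.6906.

0.6906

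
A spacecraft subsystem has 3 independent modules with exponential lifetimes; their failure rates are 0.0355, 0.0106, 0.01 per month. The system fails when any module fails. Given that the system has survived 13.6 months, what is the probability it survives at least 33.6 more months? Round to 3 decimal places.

Time to first failure ~ Exp(Σλ) with Σλ = 0.0561.
By memorylessness, P(T > 13.6+33.6 | T > 13.6) = P(T > 33.6) = e^(−0.0561·33.6) ≈ 0.152.

0.152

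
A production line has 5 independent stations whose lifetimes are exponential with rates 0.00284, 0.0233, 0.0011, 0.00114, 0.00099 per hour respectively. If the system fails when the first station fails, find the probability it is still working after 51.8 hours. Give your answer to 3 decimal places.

The time to first failure is exponential with rate Σλ = 0.00284 + 0.0233 + 0.0011 + 0.00114 + 0.00099 = 0.02937.
P(min > 51.8) = e^(−0.02937·51.8) = e^(−1.5214) ≈ 0.218.

0.218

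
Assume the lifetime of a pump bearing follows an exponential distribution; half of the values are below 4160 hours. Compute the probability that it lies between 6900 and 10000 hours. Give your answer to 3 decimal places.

For an exponential, median = ln(2)/λ, so λ = ln 2 / 4160 = 0.000166622 per hour.
P(6900 < X < 10000) = e^(−λ·6900) − e^(−λ·10000) = 0.31673 − 0.18896 ≈ 0.128.

0.128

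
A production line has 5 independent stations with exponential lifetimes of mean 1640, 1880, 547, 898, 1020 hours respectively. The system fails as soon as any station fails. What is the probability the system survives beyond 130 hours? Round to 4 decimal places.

The first failure time is exponential with rate Σλ_i = 1/1640 + 1/1880 + 1/547 + 1/898 + 1/1020 = 0.0050638 per hour.
P(min > 130) = e^(−0.0050638·130) = e^(−0.65829) ≈ 0.5177.

0.5177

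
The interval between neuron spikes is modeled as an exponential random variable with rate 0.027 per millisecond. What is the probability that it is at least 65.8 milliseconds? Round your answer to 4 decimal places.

0.1692

P(X > 65.8) = e^(−λ·65.8) = e^(−1.7766) ≈ 0.1692.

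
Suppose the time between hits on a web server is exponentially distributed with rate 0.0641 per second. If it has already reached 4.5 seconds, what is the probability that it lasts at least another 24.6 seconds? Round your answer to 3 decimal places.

0.207

P(X > s+t | X > s) = e^(−λ(s+t))/e^(−λs) = e^(−λt), independent of s = 4.5.
P(X > 24.6) = e^(−1.5769) ≈ 0.207.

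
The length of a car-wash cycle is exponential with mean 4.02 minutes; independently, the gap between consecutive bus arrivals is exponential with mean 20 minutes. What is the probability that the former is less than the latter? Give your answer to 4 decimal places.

0.8326

λ_1 = 1/4.02 = 0.248756, λ_2 = 1/20 = 0.05.
For independent exponentials, P(the former < the latter) = λ_1/(λ_1+λ_2) = 0.248756/0.298756 ≈ 0.8326.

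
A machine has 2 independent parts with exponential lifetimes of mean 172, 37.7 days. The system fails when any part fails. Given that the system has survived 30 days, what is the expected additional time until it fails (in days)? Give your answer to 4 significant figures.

First-failure rate Σλ = 1/172 + 1/37.7 = 0.0323392.
By memorylessness the expected residual is 1/Σλ = 30.9223 days, regardless of the 30 already elapsed.

30.92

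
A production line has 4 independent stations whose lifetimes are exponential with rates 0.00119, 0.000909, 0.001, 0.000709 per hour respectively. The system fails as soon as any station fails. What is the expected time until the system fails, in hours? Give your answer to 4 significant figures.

262.6

The time to first failure is exponential with rate Σλ = 0.00119 + 0.000909 + 0.001 + 0.000709 = 0.003808.
E[min] = 1/Σλ = 1/0.003808 = 262.605 hours.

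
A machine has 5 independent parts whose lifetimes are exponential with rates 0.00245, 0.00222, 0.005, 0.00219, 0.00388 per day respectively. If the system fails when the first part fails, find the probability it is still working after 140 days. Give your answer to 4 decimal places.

0.1104

The time to first failure is exponential with rate Σλ = 0.00245 + 0.00222 + 0.005 + 0.00219 + 0.00388 = 0.01574.
P(min > 140) = e^(−0.01574·140) = e^(−2.2036) ≈ 0.1104.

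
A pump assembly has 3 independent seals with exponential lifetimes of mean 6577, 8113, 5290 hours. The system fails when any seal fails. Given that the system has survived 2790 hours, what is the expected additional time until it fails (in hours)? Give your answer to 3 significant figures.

2150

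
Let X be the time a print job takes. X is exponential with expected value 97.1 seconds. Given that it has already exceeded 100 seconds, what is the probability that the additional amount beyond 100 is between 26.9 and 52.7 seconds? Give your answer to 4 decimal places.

0.1769

The rate is λ = 1/97.1 = 0.0102987 per second.
Memoryless: the residual past 100 is again Exp(λ).
P(26.9 < residual < 52.7) = e^(−λ·26.9) − e^(−λ·52.7) = 0.75803 − 0.58115 ≈ 0.1769.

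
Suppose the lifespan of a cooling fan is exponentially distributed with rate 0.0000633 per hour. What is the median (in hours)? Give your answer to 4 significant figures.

Set 1 − e^(−λt) = 0.5, so t = −ln(0.5)/λ = 0.69315/0.0000633 ≈ 10950.2 hours.

10950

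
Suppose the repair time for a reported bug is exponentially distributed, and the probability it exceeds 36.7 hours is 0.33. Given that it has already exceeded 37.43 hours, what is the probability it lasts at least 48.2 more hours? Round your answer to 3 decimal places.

From e^(−λ·36.7) = 0.33, λ = −ln(0.33)/36.7 = 0.0302088.
Memoryless: P(X > 37.43+48.2 | X > 37.43) = P(X > 48.2) = e^(−0.0302088·48.2) ≈ 0.233.

0.233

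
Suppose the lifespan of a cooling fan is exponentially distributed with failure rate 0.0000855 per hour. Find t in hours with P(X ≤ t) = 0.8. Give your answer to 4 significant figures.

18820

Set 1 − e^(−λt) = 0.8, so t = −ln(0.2)/λ = 1.6094/0.0000855 ≈ 18823.8 hours.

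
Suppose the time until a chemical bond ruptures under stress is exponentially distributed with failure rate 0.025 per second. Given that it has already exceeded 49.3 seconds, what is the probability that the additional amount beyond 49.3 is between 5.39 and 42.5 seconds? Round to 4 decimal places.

0.5283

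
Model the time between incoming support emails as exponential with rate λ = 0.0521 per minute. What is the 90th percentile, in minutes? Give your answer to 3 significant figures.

Set 1 − e^(−λt) = 0.9, so t = −ln(0.1)/λ = 2.3026/0.0521 ≈ 44.1955 minutes.

44.2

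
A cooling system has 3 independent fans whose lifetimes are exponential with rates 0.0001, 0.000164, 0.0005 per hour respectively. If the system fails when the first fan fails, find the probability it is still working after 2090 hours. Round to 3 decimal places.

The time to first failure is exponential with rate Σλ = 0.0001 + 0.000164 + 0.0005 = 0.000764.
P(min > 2090) = e^(−0.000764·2090) = e^(−1.5968) ≈ 0.203.

0.203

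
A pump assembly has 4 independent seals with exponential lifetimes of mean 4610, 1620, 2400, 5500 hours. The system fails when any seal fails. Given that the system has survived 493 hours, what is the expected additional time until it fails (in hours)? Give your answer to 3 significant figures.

698

First-failure rate Σλ = 1/4610 + 1/1620 + 1/2400 + 1/5500 = 0.00143269.
By memorylessness the expected residual is 1/Σλ = 697.988 hours, regardless of the 493 already elapsed.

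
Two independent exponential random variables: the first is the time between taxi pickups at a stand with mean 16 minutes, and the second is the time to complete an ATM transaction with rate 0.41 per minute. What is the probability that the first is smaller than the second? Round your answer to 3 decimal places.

0.132

λ_1 = 1/16 = 0.0625, λ_2 = 0.41.
For independent exponentials, P(the first < the second) = λ_1/(λ_1+λ_2) = 0.0625/0.4725 ≈ 0.132.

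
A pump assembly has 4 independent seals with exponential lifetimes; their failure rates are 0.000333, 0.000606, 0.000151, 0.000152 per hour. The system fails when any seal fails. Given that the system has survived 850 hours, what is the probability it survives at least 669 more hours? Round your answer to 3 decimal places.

0.436

Time to first failure ~ Exp(Σλ) with Σλ = 0.001242.
By memorylessness, P(T > 850+669 | T > 850) = P(T > 669) = e^(−0.001242·669) ≈ 0.436.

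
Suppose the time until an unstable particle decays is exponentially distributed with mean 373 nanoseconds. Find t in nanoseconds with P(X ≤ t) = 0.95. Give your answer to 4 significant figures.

1117

The rate is λ = 1/373 = 0.00268097 per nanosecond.
Set 1 − e^(−λt) = 0.95, so t = −ln(0.05)/λ = 2.9957/0.00268097 ≈ 1117.41 nanoseconds.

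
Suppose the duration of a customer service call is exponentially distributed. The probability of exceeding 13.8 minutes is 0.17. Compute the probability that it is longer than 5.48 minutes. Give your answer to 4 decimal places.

0.4948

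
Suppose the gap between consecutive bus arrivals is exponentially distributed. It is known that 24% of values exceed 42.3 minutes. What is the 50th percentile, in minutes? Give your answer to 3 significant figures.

20.5

e^(−λ·42.3) = 0.24 ⇒ λ = −ln(0.24)/42.3 = 0.033738.
50th percentile: 1 − e^(−λt) = 0.5, t = −ln(0.5)/λ = 20.545 minutes.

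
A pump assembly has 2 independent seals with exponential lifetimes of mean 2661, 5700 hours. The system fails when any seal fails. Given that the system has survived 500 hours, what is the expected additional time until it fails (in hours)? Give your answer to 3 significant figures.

1810

First-failure rate Σλ = 1/2661 + 1/5700 = 0.000551237.
By memorylessness the expected residual is 1/Σλ = 1814.1 hours, regardless of the 500 already elapsed.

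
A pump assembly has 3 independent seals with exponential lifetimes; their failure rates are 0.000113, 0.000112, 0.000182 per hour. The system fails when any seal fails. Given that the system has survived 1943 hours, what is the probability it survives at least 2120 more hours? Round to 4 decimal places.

0.4220

Time to first failure ~ Exp(Σλ) with Σλ = 0.000407.
By memorylessness, P(T > 1943+2120 | T > 1943) = P(T > 2120) = e^(−0.000407·2120) ≈ 0.4220.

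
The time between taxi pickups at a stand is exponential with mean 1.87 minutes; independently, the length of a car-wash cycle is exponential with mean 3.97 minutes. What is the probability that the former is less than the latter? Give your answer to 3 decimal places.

λ_1 = 1/1.87 = 0.534759, λ_2 = 1/3.97 = 0.251889.
For independent exponentials, P(the former < the latter) = λ_1/(λ_1+λ_2) = 0.534759/0.786649 ≈ 0.680.

0.680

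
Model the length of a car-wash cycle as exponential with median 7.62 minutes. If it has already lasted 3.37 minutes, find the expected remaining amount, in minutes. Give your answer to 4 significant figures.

For an exponential, median = ln(2)/λ, so λ = ln 2 / 7.62 = 0.0909642 per minute.
By memorylessness, the remaining amount past any threshold is again Exp(λ) with mean 1/λ = 10.9933 minutes.

10.99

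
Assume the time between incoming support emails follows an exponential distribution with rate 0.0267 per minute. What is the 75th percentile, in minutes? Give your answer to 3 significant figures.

Set 1 − e^(−λt) = 0.75, so t = −ln(0.25)/λ = 1.3863/0.0267 ≈ 51.9211 minutes.

51.9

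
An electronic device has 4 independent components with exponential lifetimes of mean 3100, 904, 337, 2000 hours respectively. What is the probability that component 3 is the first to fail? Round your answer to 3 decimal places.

Rates: λ_i = 1/mean_i → 0.000322581, 0.00110619, 0.00296736, 0.0005; Σλ = 0.00489613.
P(component 3 first) = λ_3/Σλ = 0.00296736/0.00489613 ≈ 0.606.

0.606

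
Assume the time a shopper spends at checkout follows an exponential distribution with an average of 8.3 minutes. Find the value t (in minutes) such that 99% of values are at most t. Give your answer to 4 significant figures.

38.22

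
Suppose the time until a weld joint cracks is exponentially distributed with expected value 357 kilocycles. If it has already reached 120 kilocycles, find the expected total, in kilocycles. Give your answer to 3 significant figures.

477

The rate is λ = 1/357 = 0.00280112 per kilocycle.
By memorylessness, E[X | X > 120] = 120 + 1/λ = 120 + 357 = 477 kilocycles.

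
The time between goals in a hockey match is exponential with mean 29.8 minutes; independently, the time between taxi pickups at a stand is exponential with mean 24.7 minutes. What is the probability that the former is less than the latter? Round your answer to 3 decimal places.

λ_1 = 1/29.8 = 0.033557, λ_2 = 1/24.7 = 0.0404858.
For independent exponentials, P(the former < the latter) = λ_1/(λ_1+λ_2) = 0.033557/0.0740429 ≈ 0.453.

0.453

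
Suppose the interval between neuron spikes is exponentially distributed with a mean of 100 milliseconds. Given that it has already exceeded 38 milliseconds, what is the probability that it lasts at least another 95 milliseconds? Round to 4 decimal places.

The rate is λ = 1/100 = 0.01 per millisecond.
By the memoryless property, P(X > 38+95 | X > 38) = P(X > 95).
P(X > 95) = e^(−0.95) ≈ 0.3867.

0.3867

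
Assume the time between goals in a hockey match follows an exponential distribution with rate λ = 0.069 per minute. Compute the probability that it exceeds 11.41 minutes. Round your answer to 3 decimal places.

P(X > 11.41) = e^(−λ·11.41) = e^(−0.78729) ≈ 0.455.

0.455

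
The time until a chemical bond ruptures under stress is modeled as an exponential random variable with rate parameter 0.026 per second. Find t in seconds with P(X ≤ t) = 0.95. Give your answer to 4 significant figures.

115.2

Set 1 − e^(−λt) = 0.95, so t = −ln(0.05)/λ = 2.9957/0.026 ≈ 115.22 seconds.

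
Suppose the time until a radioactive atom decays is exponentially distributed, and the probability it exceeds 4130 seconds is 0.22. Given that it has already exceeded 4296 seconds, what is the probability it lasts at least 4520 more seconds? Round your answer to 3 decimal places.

From e^(−λ·4130) = 0.22, λ = −ln(0.22)/4130 = 0.000366617.
Memoryless: P(X > 4296+4520 | X > 4296) = P(X > 4520) = e^(−0.000366617·4520) ≈ 0.191.

0.191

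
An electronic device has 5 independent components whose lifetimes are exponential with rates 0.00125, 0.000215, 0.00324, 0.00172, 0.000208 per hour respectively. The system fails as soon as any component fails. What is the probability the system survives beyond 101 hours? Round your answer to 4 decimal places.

0.5117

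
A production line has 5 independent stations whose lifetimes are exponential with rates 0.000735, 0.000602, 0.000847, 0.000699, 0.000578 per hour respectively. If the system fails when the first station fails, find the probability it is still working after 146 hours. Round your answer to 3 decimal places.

The time to first failure is exponential with rate Σλ = 0.000735 + 0.000602 + 0.000847 + 0.000699 + 0.000578 = 0.003461.
P(min > 146) = e^(−0.003461·146) = e^(−0.50531) ≈ 0.603.

0.603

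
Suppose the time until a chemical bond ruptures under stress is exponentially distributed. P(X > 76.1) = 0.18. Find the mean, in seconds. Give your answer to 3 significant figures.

e^(−λ·76.1) = 0.18 ⇒ λ = −ln(0.18)/76.1 = 0.0225335.
Mean = 1/λ = 44.3784 seconds.

44.4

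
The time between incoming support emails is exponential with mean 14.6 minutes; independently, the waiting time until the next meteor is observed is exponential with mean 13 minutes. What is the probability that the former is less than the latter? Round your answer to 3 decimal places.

0.471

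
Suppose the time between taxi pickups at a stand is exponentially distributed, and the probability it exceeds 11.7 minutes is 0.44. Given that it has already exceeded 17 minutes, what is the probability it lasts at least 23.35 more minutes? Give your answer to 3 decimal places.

From e^(−λ·11.7) = 0.44, λ = −ln(0.44)/11.7 = 0.0701693.
Memoryless: P(X > 17+23.35 | X > 17) = P(X > 23.35) = e^(−0.0701693·23.35) ≈ 0.194.

0.194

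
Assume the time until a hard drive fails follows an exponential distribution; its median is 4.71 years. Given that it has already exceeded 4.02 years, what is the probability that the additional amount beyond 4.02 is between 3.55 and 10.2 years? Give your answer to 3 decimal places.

0.370

For an exponential, median = ln(2)/λ, so λ = ln 2 / 4.71 = 0.147165 per year.
Memoryless: the residual past 4.02 is again Exp(λ).
P(3.55 < residual < 10.2) = e^(−λ·3.55) − e^(−λ·10.2) = 0.59307 − 0.22289 ≈ 0.370.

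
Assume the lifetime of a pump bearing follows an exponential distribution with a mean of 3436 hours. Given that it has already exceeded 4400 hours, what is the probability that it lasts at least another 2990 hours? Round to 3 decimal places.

0.419

The rate is λ = 1/3436 = 0.000291036 per hour.
By the memoryless property, P(X > 4400+2990 | X > 4400) = P(X > 2990).
P(X > 2990) = e^(−0.8702) ≈ 0.419.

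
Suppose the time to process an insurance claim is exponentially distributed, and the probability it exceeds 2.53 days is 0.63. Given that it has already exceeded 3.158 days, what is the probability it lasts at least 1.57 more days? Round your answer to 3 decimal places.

From e^(−λ·2.53) = 0.63, λ = −ln(0.63)/2.53 = 0.182623.
Memoryless: P(X > 3.158+1.57 | X > 3.158) = P(X > 1.57) = e^(−0.182623·1.57) ≈ 0.751.

0.751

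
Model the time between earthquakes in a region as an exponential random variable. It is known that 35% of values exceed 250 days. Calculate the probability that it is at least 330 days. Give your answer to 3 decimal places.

0.250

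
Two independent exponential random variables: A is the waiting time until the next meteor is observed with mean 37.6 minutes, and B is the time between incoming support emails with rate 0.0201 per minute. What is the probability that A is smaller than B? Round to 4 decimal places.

λ_1 = 1/37.6 = 0.0265957, λ_2 = 0.0201.
For independent exponentials, P(A < B) = λ_1/(λ_1+λ_2) = 0.0265957/0.0466957 ≈ 0.5696.

0.5696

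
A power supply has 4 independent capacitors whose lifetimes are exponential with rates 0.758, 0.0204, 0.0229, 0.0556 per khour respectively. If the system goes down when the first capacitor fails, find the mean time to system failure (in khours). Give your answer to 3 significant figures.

The time to first failure is exponential with rate Σλ = 0.758 + 0.0204 + 0.0229 + 0.0556 = 0.8569.
E[min] = 1/Σλ = 1/0.8569 = 1.167 khours.

1.17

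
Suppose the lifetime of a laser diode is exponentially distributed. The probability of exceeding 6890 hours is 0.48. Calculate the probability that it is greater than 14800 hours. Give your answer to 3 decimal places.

0.207

e^(−λ·6890) = 0.48 ⇒ λ = −ln(0.48)/6890 = 0.000106527.
P(X > 14800) = e^(−0.000106527·14800) = e^(−1.5766) ≈ 0.207.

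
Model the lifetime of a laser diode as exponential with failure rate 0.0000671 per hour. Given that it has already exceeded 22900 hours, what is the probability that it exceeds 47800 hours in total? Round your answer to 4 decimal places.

0.1881

By the memoryless property, P(X > 22900+24900 | X > 22900) = P(X > 24900).
P(X > 24900) = e^(−1.6708) ≈ 0.1881.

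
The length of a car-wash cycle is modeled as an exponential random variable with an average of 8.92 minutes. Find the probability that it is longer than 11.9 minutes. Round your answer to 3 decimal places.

The rate is λ = 1/8.92 = 0.112108 per minute.
P(X > 11.9) = e^(−λ·11.9) = e^(−1.3341) ≈ 0.263.

0.263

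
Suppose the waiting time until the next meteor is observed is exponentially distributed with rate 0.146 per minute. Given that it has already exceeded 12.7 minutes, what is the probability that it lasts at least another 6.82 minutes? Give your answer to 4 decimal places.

P(X > s+t | X > s) = e^(−λ(s+t))/e^(−λs) = e^(−λt), independent of s = 12.7.
P(X > 6.82) = e^(−0.99572) ≈ 0.3695.

0.3695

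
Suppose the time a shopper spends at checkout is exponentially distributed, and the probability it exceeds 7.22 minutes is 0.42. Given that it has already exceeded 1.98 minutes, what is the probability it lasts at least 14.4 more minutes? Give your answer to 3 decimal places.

From e^(−λ·7.22) = 0.42, λ = −ln(0.42)/7.22 = 0.120152.
Memoryless: P(X > 1.98+14.4 | X > 1.98) = P(X > 14.4) = e^(−0.120152·14.4) ≈ 0.177.

0.177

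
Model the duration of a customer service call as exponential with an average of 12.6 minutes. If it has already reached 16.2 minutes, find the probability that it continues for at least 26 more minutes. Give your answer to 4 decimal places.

0.1270

The rate is λ = 1/12.6 = 0.0793651 per minute.
By the memoryless property, P(X > 16.2+26 | X > 16.2) = P(X > 26).
P(X > 26) = e^(−2.0635) ≈ 0.1270.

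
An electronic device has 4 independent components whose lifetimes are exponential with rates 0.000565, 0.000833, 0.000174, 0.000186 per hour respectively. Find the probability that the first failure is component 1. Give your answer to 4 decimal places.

0.3214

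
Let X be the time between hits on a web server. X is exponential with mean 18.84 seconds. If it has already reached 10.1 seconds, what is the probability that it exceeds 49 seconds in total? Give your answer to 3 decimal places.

0.127

The rate is λ = 1/18.84 = 0.0530786 per second.
P(X > s+t | X > s) = e^(−λ(s+t))/e^(−λs) = e^(−λt), independent of s = 10.1.
P(X > 38.9) = e^(−2.0648) ≈ 0.127.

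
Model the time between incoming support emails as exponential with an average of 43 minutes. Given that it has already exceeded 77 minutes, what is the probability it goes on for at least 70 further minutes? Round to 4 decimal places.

0.1963

The rate is λ = 1/43 = 0.0232558 per minute.
P(X > s+t | X > s) = e^(−λ(s+t))/e^(−λs) = e^(−λt), independent of s = 77.
P(X > 70) = e^(−1.6279) ≈ 0.1963.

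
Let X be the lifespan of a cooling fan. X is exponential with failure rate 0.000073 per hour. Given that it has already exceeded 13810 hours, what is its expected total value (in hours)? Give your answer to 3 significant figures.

By memorylessness, E[X | X > 13810] = 13810 + 1/λ = 13810 + 13698.6 = 27508.6 hours.

27500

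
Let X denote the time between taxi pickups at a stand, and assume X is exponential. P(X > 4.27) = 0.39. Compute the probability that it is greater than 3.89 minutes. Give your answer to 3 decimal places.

e^(−λ·4.27) = 0.39 ⇒ λ = −ln(0.39)/4.27 = 0.220517.
P(X > 3.89) = e^(−0.220517·3.89) = e^(−0.85781) ≈ 0.424.

0.424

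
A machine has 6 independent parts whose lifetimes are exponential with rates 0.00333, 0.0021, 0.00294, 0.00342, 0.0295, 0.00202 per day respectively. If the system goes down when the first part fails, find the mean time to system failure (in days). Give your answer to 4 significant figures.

The time to first failure is exponential with rate Σλ = 0.00333 + 0.0021 + 0.00294 + 0.00342 + 0.0295 + 0.00202 = 0.04331.
E[min] = 1/Σλ = 1/0.04331 = 23.0894 days.

23.09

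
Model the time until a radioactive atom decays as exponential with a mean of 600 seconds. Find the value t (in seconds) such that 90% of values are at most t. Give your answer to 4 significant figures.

1382

The rate is λ = 1/600 = 0.00166667 per second.
Set 1 − e^(−λt) = 0.9, so t = −ln(0.1)/λ = 2.3026/0.00166667 ≈ 1381.55 seconds.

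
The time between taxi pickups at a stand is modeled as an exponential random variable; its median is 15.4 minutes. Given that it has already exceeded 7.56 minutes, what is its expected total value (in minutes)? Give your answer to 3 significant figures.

For an exponential, median = ln(2)/λ, so λ = ln 2 / 15.4 = 0.0450096 per minute.
By memorylessness, E[X | X > 7.56] = 7.56 + 1/λ = 7.56 + 22.2175 = 29.7775 minutes.

29.8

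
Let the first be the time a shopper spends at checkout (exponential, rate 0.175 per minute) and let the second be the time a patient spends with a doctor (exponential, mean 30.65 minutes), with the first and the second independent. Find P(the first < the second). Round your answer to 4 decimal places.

λ_1 = 0.175, λ_2 = 1/30.65 = 0.0326264.
For independent exponentials, P(the first < the second) = λ_1/(λ_1+λ_2) = 0.175/0.207626 ≈ 0.8429.

0.8429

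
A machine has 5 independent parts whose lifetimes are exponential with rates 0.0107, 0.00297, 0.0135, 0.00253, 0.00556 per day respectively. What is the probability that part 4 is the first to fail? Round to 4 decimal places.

0.0718

The time to first failure is exponential with rate Σλ = 0.0107 + 0.00297 + 0.0135 + 0.00253 + 0.00556 = 0.03526.
P(part 4 first) = λ_4/Σλ = 0.00253/0.03526 ≈ 0.0718.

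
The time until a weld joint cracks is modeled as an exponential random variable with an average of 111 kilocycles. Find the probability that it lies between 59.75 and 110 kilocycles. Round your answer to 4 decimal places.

The rate is λ = 1/111 = 0.00900901 per kilocycle.
P(59.75 < X < 110) = e^(−λ·59.75) − e^(−λ·110) = 0.58375 − 0.37121 ≈ 0.2125.

0.2125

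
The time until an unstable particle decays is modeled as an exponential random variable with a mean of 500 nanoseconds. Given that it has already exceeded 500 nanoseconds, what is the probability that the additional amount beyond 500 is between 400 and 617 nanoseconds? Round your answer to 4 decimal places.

The rate is λ = 1/500 = 0.002 per nanosecond.
Memoryless: the residual past 500 is again Exp(λ).
P(400 < residual < 617) = e^(−λ·400) − e^(−λ·617) = 0.44933 − 0.29113 ≈ 0.1582.

0.1582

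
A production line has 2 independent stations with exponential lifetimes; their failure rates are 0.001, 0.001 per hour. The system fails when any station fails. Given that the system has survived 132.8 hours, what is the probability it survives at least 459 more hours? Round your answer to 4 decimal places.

Time to first failure ~ Exp(Σλ) with Σλ = 0.002.
By memorylessness, P(T > 132.8+459 | T > 132.8) = P(T > 459) = e^(−0.002·459) ≈ 0.3993.

0.3993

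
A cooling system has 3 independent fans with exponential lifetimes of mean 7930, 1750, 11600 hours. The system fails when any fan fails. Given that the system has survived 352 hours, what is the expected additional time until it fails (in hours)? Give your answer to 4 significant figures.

1276

First-failure rate Σλ = 1/7930 + 1/1750 + 1/11600 = 0.000783739.
By memorylessness the expected residual is 1/Σλ = 1275.94 hours, regardless of the 352 already elapsed.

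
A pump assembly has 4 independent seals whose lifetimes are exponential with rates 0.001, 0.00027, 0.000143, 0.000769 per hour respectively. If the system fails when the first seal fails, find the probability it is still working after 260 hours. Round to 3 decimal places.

0.567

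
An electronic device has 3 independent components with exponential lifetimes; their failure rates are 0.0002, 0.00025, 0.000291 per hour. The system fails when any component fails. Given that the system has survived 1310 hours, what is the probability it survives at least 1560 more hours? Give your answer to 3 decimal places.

Time to first failure ~ Exp(Σλ) with Σλ = 0.000741.
By memorylessness, P(T > 1310+1560 | T > 1310) = P(T > 1560) = e^(−0.000741·1560) ≈ 0.315.

0.315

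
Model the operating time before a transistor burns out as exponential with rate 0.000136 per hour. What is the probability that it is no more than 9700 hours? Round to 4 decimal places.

0.7327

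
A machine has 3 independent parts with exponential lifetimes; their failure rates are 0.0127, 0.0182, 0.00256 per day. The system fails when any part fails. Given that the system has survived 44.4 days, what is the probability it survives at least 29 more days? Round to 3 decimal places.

0.379

Time to first failure ~ Exp(Σλ) with Σλ = 0.03346.
By memorylessness, P(T > 44.4+29 | T > 44.4) = P(T > 29) = e^(−0.03346·29) ≈ 0.379.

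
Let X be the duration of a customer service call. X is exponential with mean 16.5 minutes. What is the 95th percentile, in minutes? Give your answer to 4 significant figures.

49.43

The rate is λ = 1/16.5 = 0.0606061 per minute.
Set 1 − e^(−λt) = 0.95, so t = −ln(0.05)/λ = 2.9957/0.0606061 ≈ 49.4296 minutes.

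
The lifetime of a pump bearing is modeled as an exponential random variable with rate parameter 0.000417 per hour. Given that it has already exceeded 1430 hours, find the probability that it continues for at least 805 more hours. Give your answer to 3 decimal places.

The exponential is memoryless, so the remaining time is again Exp(λ): the condition X > 1430 is irrelevant.
P(X > 805) = e^(−0.33569) ≈ 0.715.

0.715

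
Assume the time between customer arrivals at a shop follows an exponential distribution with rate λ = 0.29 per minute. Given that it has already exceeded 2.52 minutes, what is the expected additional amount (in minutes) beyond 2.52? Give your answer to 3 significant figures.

3.45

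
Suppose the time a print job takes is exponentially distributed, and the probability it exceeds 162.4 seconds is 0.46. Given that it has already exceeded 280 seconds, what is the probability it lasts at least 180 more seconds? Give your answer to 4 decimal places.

0.4229

From e^(−λ·162.4) = 0.46, λ = −ln(0.46)/162.4 = 0.00478158.
Memoryless: P(X > 280+180 | X > 280) = P(X > 180) = e^(−0.00478158·180) ≈ 0.4229.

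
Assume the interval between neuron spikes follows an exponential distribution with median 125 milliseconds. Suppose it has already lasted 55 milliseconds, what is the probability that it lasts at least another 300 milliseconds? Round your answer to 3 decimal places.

For an exponential, median = ln(2)/λ, so λ = ln 2 / 125 = 0.00554518 per millisecond.
P(X > s+t | X > s) = e^(−λ(s+t))/e^(−λs) = e^(−λt), independent of s = 55.
P(X > 300) = e^(−1.6636) ≈ 0.189.

0.189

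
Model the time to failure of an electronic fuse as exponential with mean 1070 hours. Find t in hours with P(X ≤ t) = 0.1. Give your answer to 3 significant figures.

The rate is λ = 1/1070 = 0.000934579 per hour.
Set 1 − e^(−λt) = 0.1, so t = −ln(0.9)/λ = 0.10536/0.000934579 ≈ 112.736 hours.

113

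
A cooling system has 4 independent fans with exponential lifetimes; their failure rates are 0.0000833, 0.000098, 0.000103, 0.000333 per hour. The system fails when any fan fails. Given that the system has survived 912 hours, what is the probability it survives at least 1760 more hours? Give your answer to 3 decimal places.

0.337

Time to first failure ~ Exp(Σλ) with Σλ = 0.0006173.
By memorylessness, P(T > 912+1760 | T > 912) = P(T > 1760) = e^(−0.0006173·1760) ≈ 0.337.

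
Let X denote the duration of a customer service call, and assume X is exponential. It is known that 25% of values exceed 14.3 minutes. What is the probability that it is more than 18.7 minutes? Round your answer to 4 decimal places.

e^(−λ·14.3) = 0.25 ⇒ λ = −ln(0.25)/14.3 = 0.0969437.
P(X > 18.7) = e^(−0.0969437·18.7) = e^(−1.8128) ≈ 0.1632.

0.1632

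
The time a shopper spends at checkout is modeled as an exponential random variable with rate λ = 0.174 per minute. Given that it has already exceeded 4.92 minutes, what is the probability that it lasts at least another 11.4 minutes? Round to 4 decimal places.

0.1376

P(X > s+t | X > s) = e^(−λ(s+t))/e^(−λs) = e^(−λt), independent of s = 4.92.
P(X > 11.4) = e^(−1.9836) ≈ 0.1376.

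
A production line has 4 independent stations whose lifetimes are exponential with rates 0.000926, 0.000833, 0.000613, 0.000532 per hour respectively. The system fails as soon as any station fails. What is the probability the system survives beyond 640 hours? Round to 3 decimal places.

0.156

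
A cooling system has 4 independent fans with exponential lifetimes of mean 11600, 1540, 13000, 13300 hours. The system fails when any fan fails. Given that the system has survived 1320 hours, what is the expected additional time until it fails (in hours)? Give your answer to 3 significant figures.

1130

First-failure rate Σλ = 1/11600 + 1/1540 + 1/13000 + 1/13300 = 0.000887669.
By memorylessness the expected residual is 1/Σλ = 1126.55 hours, regardless of the 1320 already elapsed.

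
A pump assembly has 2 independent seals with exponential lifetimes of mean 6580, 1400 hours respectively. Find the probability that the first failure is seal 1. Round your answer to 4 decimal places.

0.1754

Rates: λ_i = 1/mean_i → 0.000151976, 0.000714286; Σλ = 0.000866261.
P(seal 1 first) = λ_1/Σλ = 0.000151976/0.000866261 ≈ 0.1754.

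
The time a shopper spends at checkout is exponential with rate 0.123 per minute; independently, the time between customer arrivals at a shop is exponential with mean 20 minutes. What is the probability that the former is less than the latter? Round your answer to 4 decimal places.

λ_1 = 0.123, λ_2 = 1/20 = 0.05.
For independent exponentials, P(the former < the latter) = λ_1/(λ_1+λ_2) = 0.123/0.173 ≈ 0.7110.

0.7110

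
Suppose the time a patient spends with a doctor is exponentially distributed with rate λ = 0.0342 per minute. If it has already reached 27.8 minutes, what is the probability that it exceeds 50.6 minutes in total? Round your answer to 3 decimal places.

0.459

P(X > s+t | X > s) = e^(−λ(s+t))/e^(−λs) = e^(−λt), independent of s = 27.8.
P(X > 22.8) = e^(−0.77976) ≈ 0.459.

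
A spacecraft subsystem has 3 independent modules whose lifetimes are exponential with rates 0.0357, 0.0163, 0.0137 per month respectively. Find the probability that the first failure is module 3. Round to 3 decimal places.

0.209

The time to first failure is exponential with rate Σλ = 0.0357 + 0.0163 + 0.0137 = 0.0657.
P(module 3 first) = λ_3/Σλ = 0.0137/0.0657 ≈ 0.209.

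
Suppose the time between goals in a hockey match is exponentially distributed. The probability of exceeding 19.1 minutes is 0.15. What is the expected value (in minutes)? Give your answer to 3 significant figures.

e^(−λ·19.1) = 0.15 ⇒ λ = −ln(0.15)/19.1 = 0.0993257.
Mean = 1/λ = 10.0679 minutes.

10.1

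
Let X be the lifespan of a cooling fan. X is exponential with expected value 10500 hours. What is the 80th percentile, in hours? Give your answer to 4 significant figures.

The rate is λ = 1/10500 = 0.0000952381 per hour.
Set 1 − e^(−λt) = 0.8, so t = −ln(0.2)/λ = 1.6094/0.0000952381 ≈ 16899.1 hours.

16900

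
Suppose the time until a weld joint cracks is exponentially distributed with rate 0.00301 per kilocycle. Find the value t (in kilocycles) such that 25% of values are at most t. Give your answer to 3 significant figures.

Set 1 − e^(−λt) = 0.25, so t = −ln(0.75)/λ = 0.28768/0.00301 ≈ 95.5754 kilocycles.

95.6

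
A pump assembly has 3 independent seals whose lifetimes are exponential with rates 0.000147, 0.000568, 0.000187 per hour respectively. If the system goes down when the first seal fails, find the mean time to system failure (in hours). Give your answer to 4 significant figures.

1109

The time to first failure is exponential with rate Σλ = 0.000147 + 0.000568 + 0.000187 = 0.000902.
E[min] = 1/Σλ = 1/0.000902 = 1108.65 hours.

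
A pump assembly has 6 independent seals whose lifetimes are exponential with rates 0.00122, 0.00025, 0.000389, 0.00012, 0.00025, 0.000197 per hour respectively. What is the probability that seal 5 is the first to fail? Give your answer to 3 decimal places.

0.103

The time to first failure is exponential with rate Σλ = 0.00122 + 0.00025 + 0.000389 + 0.00012 + 0.00025 + 0.000197 = 0.002426.
P(seal 5 first) = λ_5/Σλ = 0.00025/0.002426 ≈ 0.103.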